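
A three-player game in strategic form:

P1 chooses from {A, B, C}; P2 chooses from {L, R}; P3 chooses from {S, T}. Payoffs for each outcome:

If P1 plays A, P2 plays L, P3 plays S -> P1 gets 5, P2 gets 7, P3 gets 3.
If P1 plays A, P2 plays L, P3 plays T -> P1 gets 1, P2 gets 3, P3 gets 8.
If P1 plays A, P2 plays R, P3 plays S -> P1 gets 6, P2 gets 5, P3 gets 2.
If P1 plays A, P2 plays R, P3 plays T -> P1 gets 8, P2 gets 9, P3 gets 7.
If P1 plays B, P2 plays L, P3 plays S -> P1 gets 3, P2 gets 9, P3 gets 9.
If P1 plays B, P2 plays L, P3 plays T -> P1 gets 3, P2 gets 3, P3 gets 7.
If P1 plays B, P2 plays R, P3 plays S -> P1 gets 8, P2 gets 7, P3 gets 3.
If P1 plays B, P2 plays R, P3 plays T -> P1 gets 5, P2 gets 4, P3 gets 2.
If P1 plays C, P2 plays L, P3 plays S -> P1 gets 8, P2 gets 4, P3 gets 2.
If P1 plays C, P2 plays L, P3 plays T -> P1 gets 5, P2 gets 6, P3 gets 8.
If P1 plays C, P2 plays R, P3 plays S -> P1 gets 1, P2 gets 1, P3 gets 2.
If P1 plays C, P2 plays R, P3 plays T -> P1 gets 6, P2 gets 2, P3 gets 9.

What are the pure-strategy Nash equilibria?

(A, R, T); (C, L, T)

P1 against (L, S): payoffs 5, 3, 8 → best response C.
P1 against (L, T): payoffs 1, 3, 5 → best response C.
P1 against (R, S): payoffs 6, 8, 1 → best response B.
P1 against (R, T): payoffs 8, 5, 6 → best response A.
P2 against (A, S): payoffs 7, 5 → best response L.
P2 against (A, T): payoffs 3, 9 → best response R.
P2 against (B, S): payoffs 9, 7 → best response L.
P2 against (B, T): payoffs 3, 4 → best response R.
P2 against (C, S): payoffs 4, 1 → best response L.
P2 against (C, T): payoffs 6, 2 → best response L.
P3 against (A, L): payoffs 3, 8 → best response T.
P3 against (A, R): payoffs 2, 7 → best response T.
P3 against (B, L): payoffs 9, 7 → best response S.
P3 against (B, R): payoffs 3, 2 → best response S.
P3 against (C, L): payoffs 2, 8 → best response T.
P3 against (C, R): payoffs 2, 9 → best response T.
Mutual best responses: (A, R, T); (C, L, T).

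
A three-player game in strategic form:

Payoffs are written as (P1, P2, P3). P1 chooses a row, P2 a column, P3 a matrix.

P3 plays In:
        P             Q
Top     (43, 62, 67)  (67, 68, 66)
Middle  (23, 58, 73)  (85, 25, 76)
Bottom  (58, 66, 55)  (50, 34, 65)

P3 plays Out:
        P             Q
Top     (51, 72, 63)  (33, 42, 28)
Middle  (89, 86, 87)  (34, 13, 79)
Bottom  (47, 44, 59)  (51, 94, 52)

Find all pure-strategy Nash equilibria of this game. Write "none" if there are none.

(Top, P, In): P1 can switch to Bottom (43 → 58). Not NE.
(Top, P, Out): P1 can switch to Middle (51 → 89). Not NE.
(Top, Q, In): P1 can switch to Middle (67 → 85). Not NE.
(Top, Q, Out): P1 can switch to Middle (33 → 34). Not NE.
(Middle, P, In): P1 can switch to Top (23 → 43). Not NE.
(Middle, P, Out): P1 gets 89, best alternative 51; P2 gets 86, best alternative 13; P3 gets 87, best alternative 73. No profitable deviation — NE.
(Middle, Q, In): P2 can switch to P (25 → 58). Not NE.
(The remaining 5 profiles each have a profitable deviation by the same check.)

(Middle, P, Out)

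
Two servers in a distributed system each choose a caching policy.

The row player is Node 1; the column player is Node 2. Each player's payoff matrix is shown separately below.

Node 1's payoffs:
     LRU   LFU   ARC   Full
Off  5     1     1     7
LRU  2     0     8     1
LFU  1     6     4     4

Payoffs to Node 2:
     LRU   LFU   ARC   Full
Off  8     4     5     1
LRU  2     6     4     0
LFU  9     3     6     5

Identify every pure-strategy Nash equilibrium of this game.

For each player, find the best response to each opponent profile; mutual best responses are the pure NE.
Node 1 against LRU: payoffs 5, 2, 1 → best response Off.
Node 1 against LFU: payoffs 1, 0, 6 → best response LFU.
Node 1 against ARC: payoffs 1, 8, 4 → best response LRU.
Node 1 against Full: payoffs 7, 1, 4 → best response Off.
Node 2 against Off: payoffs 8, 4, 5, 1 → best response LRU.
Node 2 against LRU: payoffs 2, 6, 4, 0 → best response LFU.
Node 2 against LFU: payoffs 9, 3, 6, 5 → best response LRU.
Mutual best responses: (Off, LRU).

(Off, LRU)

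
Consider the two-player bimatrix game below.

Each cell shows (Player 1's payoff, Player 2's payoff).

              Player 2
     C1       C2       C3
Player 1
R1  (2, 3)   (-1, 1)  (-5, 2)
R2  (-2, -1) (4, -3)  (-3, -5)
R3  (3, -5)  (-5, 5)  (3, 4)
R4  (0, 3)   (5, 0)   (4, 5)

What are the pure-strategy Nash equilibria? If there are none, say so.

(R1, C1): Player 1 can switch to R3 (2 → 3). Not NE.
(R1, C2): Player 1 can switch to R2 (-1 → 4). Not NE.
(R1, C3): Player 1 can switch to R2 (-5 → -3). Not NE.
(R2, C1): Player 1 can switch to R1 (-2 → 2). Not NE.
(R2, C2): Player 1 can switch to R4 (4 → 5). Not NE.
(R2, C3): Player 1 can switch to R3 (-3 → 3). Not NE.
(R3, C1): Player 2 can switch to C2 (-5 → 5). Not NE.
(R3, C2): Player 1 can switch to R1 (-5 → -1). Not NE.
(R3, C3): Player 1 can switch to R4 (3 → 4). Not NE.
(R4, C1): Player 1 can switch to R1 (0 → 2). Not NE.
(R4, C3): Player 1 gets 4, best alternative 3; Player 2 gets 5, best alternative 3. No profitable deviation — NE.
(The remaining 1 profile has a profitable deviation by the same check.)

The unique pure-strategy Nash equilibrium is (R4, C3).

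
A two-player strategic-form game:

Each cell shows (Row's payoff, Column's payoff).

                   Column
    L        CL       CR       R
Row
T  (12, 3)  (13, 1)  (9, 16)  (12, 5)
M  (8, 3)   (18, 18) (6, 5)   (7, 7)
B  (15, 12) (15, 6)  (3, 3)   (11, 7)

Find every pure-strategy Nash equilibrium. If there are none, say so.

For each strategy profile, look for a profitable unilateral deviation.
(T, L): Row can switch to B (12 → 15). Not NE.
(T, CL): Row can switch to M (13 → 18). Not NE.
(T, CR): Row gets 9, best alternative 6; Column gets 16, best alternative 5. No profitable deviation — NE.
(T, R): Column can switch to CR (5 → 16). Not NE.
(M, L): Row can switch to T (8 → 12). Not NE.
(M, CL): Row gets 18, best alternative 15; Column gets 18, best alternative 7. No profitable deviation — NE.
(M, CR): Row can switch to T (6 → 9). Not NE.
(M, R): Row can switch to T (7 → 12). Not NE.
(B, L): Row gets 15, best alternative 12; Column gets 12, best alternative 7. No profitable deviation — NE.
(B, CL): Row can switch to M (15 → 18). Not NE.
(B, CR): Row can switch to T (3 → 9). Not NE.
(The remaining 1 profile has a profitable deviation by the same check.)

Pure-strategy Nash equilibria: (T, CR), (M, CL), (B, L)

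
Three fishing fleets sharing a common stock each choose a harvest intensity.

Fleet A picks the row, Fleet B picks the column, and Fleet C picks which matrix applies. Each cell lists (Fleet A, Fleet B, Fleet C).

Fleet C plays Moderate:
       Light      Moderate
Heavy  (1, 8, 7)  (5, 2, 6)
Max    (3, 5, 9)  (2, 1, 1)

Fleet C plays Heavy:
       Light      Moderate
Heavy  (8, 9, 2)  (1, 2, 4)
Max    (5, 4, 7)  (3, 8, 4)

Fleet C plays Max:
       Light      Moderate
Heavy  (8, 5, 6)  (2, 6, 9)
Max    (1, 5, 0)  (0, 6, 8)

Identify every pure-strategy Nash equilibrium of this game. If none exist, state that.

(Heavy, Moderate, Max), (Max, Light, Moderate)

Fleet A against (Light, Moderate): payoffs 1, 3 → best response Max.
Fleet A against (Light, Heavy): payoffs 8, 5 → best response Heavy.
Fleet A against (Light, Max): payoffs 8, 1 → best response Heavy.
Fleet A against (Moderate, Moderate): payoffs 5, 2 → best response Heavy.
Fleet A against (Moderate, Heavy): payoffs 1, 3 → best response Max.
Fleet A against (Moderate, Max): payoffs 2, 0 → best response Heavy.
Fleet B against (Heavy, Moderate): payoffs 8, 2 → best response Light.
Fleet B against (Heavy, Heavy): payoffs 9, 2 → best response Light.
Fleet B against (Heavy, Max): payoffs 5, 6 → best response Moderate.
Fleet B against (Max, Moderate): payoffs 5, 1 → best response Light.
Fleet B against (Max, Heavy): payoffs 4, 8 → best response Moderate.
Fleet B against (Max, Max): payoffs 5, 6 → best response Moderate.
Fleet C against (Heavy, Light): payoffs 7, 2, 6 → best response Moderate.
Fleet C against (Heavy, Moderate): payoffs 6, 4, 9 → best response Max.
Fleet C against (Max, Light): payoffs 9, 7, 0 → best response Moderate.
Fleet C against (Max, Moderate): payoffs 1, 4, 8 → best response Max.
Mutual best responses: (Heavy, Moderate, Max); (Max, Light, Moderate).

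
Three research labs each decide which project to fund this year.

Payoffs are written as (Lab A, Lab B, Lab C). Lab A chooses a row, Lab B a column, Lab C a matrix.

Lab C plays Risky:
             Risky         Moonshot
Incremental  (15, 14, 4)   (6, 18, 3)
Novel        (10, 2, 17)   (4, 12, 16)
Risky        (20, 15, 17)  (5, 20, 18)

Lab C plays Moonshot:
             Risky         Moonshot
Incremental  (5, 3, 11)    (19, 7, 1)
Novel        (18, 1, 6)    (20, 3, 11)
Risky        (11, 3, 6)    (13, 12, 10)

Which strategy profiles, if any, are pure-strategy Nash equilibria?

For each player, find the best response to each opponent profile; mutual best responses are the pure NE.
Lab A against (Risky, Risky): payoffs 15, 10, 20 → best response Risky.
Lab A against (Risky, Moonshot): payoffs 5, 18, 11 → best response Novel.
Lab A against (Moonshot, Risky): payoffs 6, 4, 5 → best response Incremental.
Lab A against (Moonshot, Moonshot): payoffs 19, 20, 13 → best response Novel.
Lab B against (Incremental, Risky): payoffs 14, 18 → best response Moonshot.
Lab B against (Incremental, Moonshot): payoffs 3, 7 → best response Moonshot.
Lab B against (Novel, Risky): payoffs 2, 12 → best response Moonshot.
Lab B against (Novel, Moonshot): payoffs 1, 3 → best response Moonshot.
Lab B against (Risky, Risky): payoffs 15, 20 → best response Moonshot.
Lab B against (Risky, Moonshot): payoffs 3, 12 → best response Moonshot.
Lab C against (Incremental, Risky): payoffs 4, 11 → best response Moonshot.
Lab C against (Incremental, Moonshot): payoffs 3, 1 → best response Risky.
Lab C against (Novel, Risky): payoffs 17, 6 → best response Risky.
Lab C against (Novel, Moonshot): payoffs 16, 11 → best response Risky.
Lab C against (Risky, Risky): payoffs 17, 6 → best response Risky.
Lab C against (Risky, Moonshot): payoffs 18, 10 → best response Risky.
Mutual best responses: (Incremental, Moonshot, Risky).

(Incremental, Moonshot, Risky)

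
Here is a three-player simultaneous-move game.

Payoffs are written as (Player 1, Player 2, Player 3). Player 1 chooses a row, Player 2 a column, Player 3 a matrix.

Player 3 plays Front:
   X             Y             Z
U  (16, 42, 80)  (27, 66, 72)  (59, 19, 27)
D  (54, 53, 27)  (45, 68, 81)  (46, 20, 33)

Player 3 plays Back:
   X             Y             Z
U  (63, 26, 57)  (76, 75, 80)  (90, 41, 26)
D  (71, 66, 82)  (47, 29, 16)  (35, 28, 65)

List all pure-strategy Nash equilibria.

Player 1 against (X, Front): payoffs 16, 54 → best response D.
Player 1 against (X, Back): payoffs 63, 71 → best response D.
Player 1 against (Y, Front): payoffs 27, 45 → best response D.
Player 1 against (Y, Back): payoffs 76, 47 → best response U.
Player 1 against (Z, Front): payoffs 59, 46 → best response U.
Player 1 against (Z, Back): payoffs 90, 35 → best response U.
Player 2 against (U, Front): payoffs 42, 66, 19 → best response Y.
Player 2 against (U, Back): payoffs 26, 75, 41 → best response Y.
Player 2 against (D, Front): payoffs 53, 68, 20 → best response Y.
Player 2 against (D, Back): payoffs 66, 29, 28 → best response X.
Player 3 against (U, X): payoffs 80, 57 → best response Front.
Player 3 against (U, Y): payoffs 72, 80 → best response Back.
Player 3 against (U, Z): payoffs 27, 26 → best response Front.
Player 3 against (D, X): payoffs 27, 82 → best response Back.
Player 3 against (D, Y): payoffs 81, 16 → best response Front.
Player 3 against (D, Z): payoffs 33, 65 → best response Back.
Mutual best responses: (U, Y, Back); (D, X, Back); (D, Y, Front).

The pure Nash equilibria are (U, Y, Back) and (D, X, Back) and (D, Y, Front).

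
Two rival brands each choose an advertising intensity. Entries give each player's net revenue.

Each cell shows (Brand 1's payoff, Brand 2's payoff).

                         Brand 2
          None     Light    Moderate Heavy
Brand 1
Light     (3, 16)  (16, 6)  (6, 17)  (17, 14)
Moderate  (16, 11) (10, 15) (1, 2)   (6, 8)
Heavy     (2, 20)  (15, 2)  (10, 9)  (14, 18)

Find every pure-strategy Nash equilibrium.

Brand 1 against None: payoffs 3, 16, 2 → best response Moderate.
Brand 1 against Light: payoffs 16, 10, 15 → best response Light.
Brand 1 against Moderate: payoffs 6, 1, 10 → best response Heavy.
Brand 1 against Heavy: payoffs 17, 6, 14 → best response Light.
Brand 2 against Light: payoffs 16, 6, 17, 14 → best response Moderate.
Brand 2 against Moderate: payoffs 11, 15, 2, 8 → best response Light.
Brand 2 against Heavy: payoffs 20, 2, 9, 18 → best response None.
No profile is a mutual best response for all players.

No pure-strategy Nash equilibrium.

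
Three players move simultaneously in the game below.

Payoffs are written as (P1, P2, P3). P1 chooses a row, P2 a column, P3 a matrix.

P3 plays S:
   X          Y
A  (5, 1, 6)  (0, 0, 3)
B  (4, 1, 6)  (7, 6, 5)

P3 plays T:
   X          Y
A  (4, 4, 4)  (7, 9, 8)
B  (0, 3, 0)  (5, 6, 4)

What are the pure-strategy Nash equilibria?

(A, X, S); (A, Y, T); (B, Y, S)

(A, X, S): P1 gets 5, best alternative 4; P2 gets 1, best alternative 0; P3 gets 6, best alternative 4. No profitable deviation — NE.
(A, X, T): P2 can switch to Y (4 → 9). Not NE.
(A, Y, S): P1 can switch to B (0 → 7). Not NE.
(A, Y, T): P1 gets 7, best alternative 5; P2 gets 9, best alternative 4; P3 gets 8, best alternative 3. No profitable deviation — NE.
(B, X, S): P1 can switch to A (4 → 5). Not NE.
(B, X, T): P1 can switch to A (0 → 4). Not NE.
(B, Y, S): P1 gets 7, best alternative 0; P2 gets 6, best alternative 1; P3 gets 5, best alternative 4. No profitable deviation — NE.
(B, Y, T): P1 can switch to A (5 → 7). Not NE.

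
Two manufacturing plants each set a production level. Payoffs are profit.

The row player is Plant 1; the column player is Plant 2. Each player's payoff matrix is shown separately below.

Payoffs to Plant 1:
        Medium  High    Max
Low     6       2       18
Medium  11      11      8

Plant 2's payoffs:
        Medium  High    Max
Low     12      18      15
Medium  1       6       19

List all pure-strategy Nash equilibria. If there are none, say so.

(Low, Medium): Plant 1 can switch to Medium (6 → 11). Not NE.
(Low, High): Plant 1 can switch to Medium (2 → 11). Not NE.
(Low, Max): Plant 2 can switch to High (15 → 18). Not NE.
(Medium, Medium): Plant 2 can switch to High (1 → 6). Not NE.
(Medium, High): Plant 2 can switch to Max (6 → 19). Not NE.
(Medium, Max): Plant 1 can switch to Low (8 → 18). Not NE.

This game has no pure Nash equilibrium.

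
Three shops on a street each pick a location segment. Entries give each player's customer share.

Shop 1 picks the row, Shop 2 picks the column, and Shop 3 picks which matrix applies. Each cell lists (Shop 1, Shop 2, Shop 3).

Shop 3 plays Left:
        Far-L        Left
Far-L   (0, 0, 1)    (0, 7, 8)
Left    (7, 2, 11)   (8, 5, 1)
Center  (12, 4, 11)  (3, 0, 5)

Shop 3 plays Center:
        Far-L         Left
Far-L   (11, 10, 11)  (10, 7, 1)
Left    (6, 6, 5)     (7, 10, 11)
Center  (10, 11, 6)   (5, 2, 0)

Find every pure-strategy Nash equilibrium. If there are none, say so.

Shop 1 against (Far-L, Left): payoffs 0, 7, 12 → best response Center.
Shop 1 against (Far-L, Center): payoffs 11, 6, 10 → best response Far-L.
Shop 1 against (Left, Left): payoffs 0, 8, 3 → best response Left.
Shop 1 against (Left, Center): payoffs 10, 7, 5 → best response Far-L.
Shop 2 against (Far-L, Left): payoffs 0, 7 → best response Left.
Shop 2 against (Far-L, Center): payoffs 10, 7 → best response Far-L.
Shop 2 against (Left, Left): payoffs 2, 5 → best response Left.
Shop 2 against (Left, Center): payoffs 6, 10 → best response Left.
Shop 2 against (Center, Left): payoffs 4, 0 → best response Far-L.
Shop 2 against (Center, Center): payoffs 11, 2 → best response Far-L.
Shop 3 against (Far-L, Far-L): payoffs 1, 11 → best response Center.
Shop 3 against (Far-L, Left): payoffs 8, 1 → best response Left.
Shop 3 against (Left, Far-L): payoffs 11, 5 → best response Left.
Shop 3 against (Left, Left): payoffs 1, 11 → best response Center.
Shop 3 against (Center, Far-L): payoffs 11, 6 → best response Left.
Shop 3 against (Center, Left): payoffs 5, 0 → best response Left.
Mutual best responses: (Far-L, Far-L, Center); (Center, Far-L, Left).

The pure Nash equilibria are (Far-L, Far-L, Center); (Center, Far-L, Left).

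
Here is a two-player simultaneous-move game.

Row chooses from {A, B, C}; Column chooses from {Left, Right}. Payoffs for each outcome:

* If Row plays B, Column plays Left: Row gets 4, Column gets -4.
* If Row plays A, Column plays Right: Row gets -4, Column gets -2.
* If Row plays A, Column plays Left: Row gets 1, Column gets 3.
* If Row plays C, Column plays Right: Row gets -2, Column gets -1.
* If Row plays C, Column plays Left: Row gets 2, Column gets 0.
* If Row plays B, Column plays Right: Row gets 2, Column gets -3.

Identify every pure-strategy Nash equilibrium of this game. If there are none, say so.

For each player, find the best response to each opponent profile; mutual best responses are the pure NE.
Row against Left: payoffs 1, 4, 2 → best response B.
Row against Right: payoffs -4, 2, -2 → best response B.
Column against A: payoffs 3, -2 → best response Left.
Column against B: payoffs -4, -3 → best response Right.
Column against C: payoffs 0, -1 → best response Left.
Mutual best responses: (B, Right).

(B, Right)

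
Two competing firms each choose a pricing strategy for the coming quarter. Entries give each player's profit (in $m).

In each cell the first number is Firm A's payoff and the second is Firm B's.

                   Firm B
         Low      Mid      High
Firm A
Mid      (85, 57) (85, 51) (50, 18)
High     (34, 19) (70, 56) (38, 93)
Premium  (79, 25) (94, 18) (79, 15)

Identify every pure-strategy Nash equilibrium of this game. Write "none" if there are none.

Firm A against Low: payoffs 85, 34, 79 → best response Mid.
Firm A against Mid: payoffs 85, 70, 94 → best response Premium.
Firm A against High: payoffs 50, 38, 79 → best response Premium.
Firm B against Mid: payoffs 57, 51, 18 → best response Low.
Firm B against High: payoffs 19, 56, 93 → best response High.
Firm B against Premium: payoffs 25, 18, 15 → best response Low.
Mutual best responses: (Mid, Low).

The unique pure-strategy Nash equilibrium is (Mid, Low).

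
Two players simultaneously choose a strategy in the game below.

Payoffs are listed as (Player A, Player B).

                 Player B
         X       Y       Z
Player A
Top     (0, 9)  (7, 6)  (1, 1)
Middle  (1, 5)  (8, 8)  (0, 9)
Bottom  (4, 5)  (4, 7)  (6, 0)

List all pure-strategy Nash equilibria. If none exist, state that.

none

Player A against X: payoffs 0, 1, 4 → best response Bottom.
Player A against Y: payoffs 7, 8, 4 → best response Middle.
Player A against Z: payoffs 1, 0, 6 → best response Bottom.
Player B against Top: payoffs 9, 6, 1 → best response X.
Player B against Middle: payoffs 5, 8, 9 → best response Z.
Player B against Bottom: payoffs 5, 7, 0 → best response Y.
No profile is a mutual best response for all players.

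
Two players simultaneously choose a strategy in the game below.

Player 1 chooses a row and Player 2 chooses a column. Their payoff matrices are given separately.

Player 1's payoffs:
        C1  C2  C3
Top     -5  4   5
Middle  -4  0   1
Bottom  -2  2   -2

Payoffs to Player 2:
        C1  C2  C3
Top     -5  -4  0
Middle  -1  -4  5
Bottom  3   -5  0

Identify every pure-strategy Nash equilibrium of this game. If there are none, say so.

For each strategy profile, look for a profitable unilateral deviation.
(Top, C1): Player 1 can switch to Middle (-5 → -4). Not NE.
(Top, C2): Player 2 can switch to C3 (-4 → 0). Not NE.
(Top, C3): Player 1 gets 5, best alternative 1; Player 2 gets 0, best alternative -4. No profitable deviation — NE.
(Middle, C1): Player 1 can switch to Bottom (-4 → -2). Not NE.
(Middle, C2): Player 1 can switch to Top (0 → 4). Not NE.
(Middle, C3): Player 1 can switch to Top (1 → 5). Not NE.
(Bottom, C1): Player 1 gets -2, best alternative -4; Player 2 gets 3, best alternative 0. No profitable deviation — NE.
(Bottom, C2): Player 1 can switch to Top (2 → 4). Not NE.
(The remaining 1 profile has a profitable deviation by the same check.)

(Top, C3); (Bottom, C1)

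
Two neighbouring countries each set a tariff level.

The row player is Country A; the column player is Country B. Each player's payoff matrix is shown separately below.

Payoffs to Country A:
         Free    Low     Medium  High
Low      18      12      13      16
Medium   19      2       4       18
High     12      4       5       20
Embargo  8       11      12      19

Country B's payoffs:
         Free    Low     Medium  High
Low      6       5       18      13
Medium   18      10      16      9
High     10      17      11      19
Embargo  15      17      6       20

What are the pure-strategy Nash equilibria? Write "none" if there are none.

Pure-strategy Nash equilibria: (Low, Medium) and (Medium, Free) and (High, High)

For each player, find the best response to each opponent profile; mutual best responses are the pure NE.
Country A against Free: payoffs 18, 19, 12, 8 → best response Medium.
Country A against Low: payoffs 12, 2, 4, 11 → best response Low.
Country A against Medium: payoffs 13, 4, 5, 12 → best response Low.
Country A against High: payoffs 16, 18, 20, 19 → best response High.
Country B against Low: payoffs 6, 5, 18, 13 → best response Medium.
Country B against Medium: payoffs 18, 10, 16, 9 → best response Free.
Country B against High: payoffs 10, 17, 11, 19 → best response High.
Country B against Embargo: payoffs 15, 17, 6, 20 → best response High.
Mutual best responses: (Low, Medium); (Medium, Free); (High, High).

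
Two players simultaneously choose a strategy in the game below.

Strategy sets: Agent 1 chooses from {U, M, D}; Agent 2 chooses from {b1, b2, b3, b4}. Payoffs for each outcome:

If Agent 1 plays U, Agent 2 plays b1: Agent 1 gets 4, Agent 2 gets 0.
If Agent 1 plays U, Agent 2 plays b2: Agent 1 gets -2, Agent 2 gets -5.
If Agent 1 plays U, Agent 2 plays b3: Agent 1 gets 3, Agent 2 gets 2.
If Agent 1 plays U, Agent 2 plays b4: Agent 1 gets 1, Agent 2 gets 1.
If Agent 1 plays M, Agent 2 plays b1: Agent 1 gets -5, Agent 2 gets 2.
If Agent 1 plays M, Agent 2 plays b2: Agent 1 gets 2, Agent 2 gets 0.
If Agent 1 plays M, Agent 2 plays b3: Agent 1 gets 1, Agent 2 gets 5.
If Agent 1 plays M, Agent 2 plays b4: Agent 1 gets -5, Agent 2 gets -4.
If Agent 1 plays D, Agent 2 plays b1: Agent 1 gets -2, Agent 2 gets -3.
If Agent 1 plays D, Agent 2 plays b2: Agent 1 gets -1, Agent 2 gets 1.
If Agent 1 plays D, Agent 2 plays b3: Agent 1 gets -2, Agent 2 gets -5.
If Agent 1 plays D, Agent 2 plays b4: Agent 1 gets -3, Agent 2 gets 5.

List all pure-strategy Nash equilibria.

(U, b1): Agent 2 can switch to b3 (0 → 2). Not NE.
(U, b2): Agent 1 can switch to M (-2 → 2). Not NE.
(U, b3): Agent 1 gets 3, best alternative 1; Agent 2 gets 2, best alternative 1. No profitable deviation — NE.
(U, b4): Agent 2 can switch to b3 (1 → 2). Not NE.
(M, b1): Agent 1 can switch to U (-5 → 4). Not NE.
(M, b2): Agent 2 can switch to b1 (0 → 2). Not NE.
(M, b3): Agent 1 can switch to U (1 → 3). Not NE.
(The remaining 5 profiles each have a profitable deviation by the same check.)

(U, b3)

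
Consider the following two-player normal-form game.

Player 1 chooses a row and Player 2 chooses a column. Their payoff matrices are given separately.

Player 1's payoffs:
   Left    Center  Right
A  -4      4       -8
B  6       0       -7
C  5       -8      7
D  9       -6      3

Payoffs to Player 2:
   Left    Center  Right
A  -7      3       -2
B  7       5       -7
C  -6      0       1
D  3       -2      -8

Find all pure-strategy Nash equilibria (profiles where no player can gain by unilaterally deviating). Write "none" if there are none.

Player 1 against Left: payoffs -4, 6, 5, 9 → best response D.
Player 1 against Center: payoffs 4, 0, -8, -6 → best response A.
Player 1 against Right: payoffs -8, -7, 7, 3 → best response C.
Player 2 against A: payoffs -7, 3, -2 → best response Center.
Player 2 against B: payoffs 7, 5, -7 → best response Left.
Player 2 against C: payoffs -6, 0, 1 → best response Right.
Player 2 against D: payoffs 3, -2, -8 → best response Left.
Mutual best responses: (A, Center); (C, Right); (D, Left).

(A, Center), (C, Right), (D, Left)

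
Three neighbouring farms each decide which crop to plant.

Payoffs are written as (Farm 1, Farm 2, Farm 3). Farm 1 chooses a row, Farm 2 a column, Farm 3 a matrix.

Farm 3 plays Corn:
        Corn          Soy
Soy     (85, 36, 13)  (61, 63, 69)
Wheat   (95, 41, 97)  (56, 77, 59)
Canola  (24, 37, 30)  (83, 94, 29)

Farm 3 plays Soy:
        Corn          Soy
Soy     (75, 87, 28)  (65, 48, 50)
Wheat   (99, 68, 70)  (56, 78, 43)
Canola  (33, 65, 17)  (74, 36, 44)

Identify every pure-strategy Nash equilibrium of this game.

There is no pure-strategy Nash equilibrium.

Farm 1 against (Corn, Corn): payoffs 85, 95, 24 → best response Wheat.
Farm 1 against (Corn, Soy): payoffs 75, 99, 33 → best response Wheat.
Farm 1 against (Soy, Corn): payoffs 61, 56, 83 → best response Canola.
Farm 1 against (Soy, Soy): payoffs 65, 56, 74 → best response Canola.
Farm 2 against (Soy, Corn): payoffs 36, 63 → best response Soy.
Farm 2 against (Soy, Soy): payoffs 87, 48 → best response Corn.
Farm 2 against (Wheat, Corn): payoffs 41, 77 → best response Soy.
Farm 2 against (Wheat, Soy): payoffs 68, 78 → best response Soy.
Farm 2 against (Canola, Corn): payoffs 37, 94 → best response Soy.
Farm 2 against (Canola, Soy): payoffs 65, 36 → best response Corn.
Farm 3 against (Soy, Corn): payoffs 13, 28 → best response Soy.
Farm 3 against (Soy, Soy): payoffs 69, 50 → best response Corn.
Farm 3 against (Wheat, Corn): payoffs 97, 70 → best response Corn.
Farm 3 against (Wheat, Soy): payoffs 59, 43 → best response Corn.
Farm 3 against (Canola, Corn): payoffs 30, 17 → best response Corn.
Farm 3 against (Canola, Soy): payoffs 29, 44 → best response Soy.
No profile is a mutual best response for all players.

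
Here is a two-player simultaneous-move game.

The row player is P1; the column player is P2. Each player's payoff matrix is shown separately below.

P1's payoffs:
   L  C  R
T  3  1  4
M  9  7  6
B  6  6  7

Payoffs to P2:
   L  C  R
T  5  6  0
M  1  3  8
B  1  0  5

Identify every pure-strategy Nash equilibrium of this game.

(T, L): P1 can switch to M (3 → 9). Not NE.
(T, C): P1 can switch to M (1 → 7). Not NE.
(T, R): P1 can switch to M (4 → 6). Not NE.
(M, L): P2 can switch to C (1 → 3). Not NE.
(M, C): P2 can switch to R (3 → 8). Not NE.
(M, R): P1 can switch to B (6 → 7). Not NE.
(B, L): P1 can switch to M (6 → 9). Not NE.
(B, C): P1 can switch to M (6 → 7). Not NE.
(B, R): P1 gets 7, best alternative 6; P2 gets 5, best alternative 1. No profitable deviation — NE.

(B, R)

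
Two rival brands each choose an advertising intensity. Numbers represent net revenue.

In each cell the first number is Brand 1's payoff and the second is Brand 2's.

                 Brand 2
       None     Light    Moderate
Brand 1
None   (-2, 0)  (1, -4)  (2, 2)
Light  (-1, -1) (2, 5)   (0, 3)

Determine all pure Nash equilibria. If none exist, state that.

The pure Nash equilibria are (None, Moderate) and (Light, Light).

(None, None): Brand 1 can switch to Light (-2 → -1). Not NE.
(None, Light): Brand 1 can switch to Light (1 → 2). Not NE.
(None, Moderate): Brand 1 gets 2, best alternative 0; Brand 2 gets 2, best alternative 0. No profitable deviation — NE.
(Light, None): Brand 2 can switch to Light (-1 → 5). Not NE.
(Light, Light): Brand 1 gets 2, best alternative 1; Brand 2 gets 5, best alternative 3. No profitable deviation — NE.
(Light, Moderate): Brand 1 can switch to None (0 → 2). Not NE.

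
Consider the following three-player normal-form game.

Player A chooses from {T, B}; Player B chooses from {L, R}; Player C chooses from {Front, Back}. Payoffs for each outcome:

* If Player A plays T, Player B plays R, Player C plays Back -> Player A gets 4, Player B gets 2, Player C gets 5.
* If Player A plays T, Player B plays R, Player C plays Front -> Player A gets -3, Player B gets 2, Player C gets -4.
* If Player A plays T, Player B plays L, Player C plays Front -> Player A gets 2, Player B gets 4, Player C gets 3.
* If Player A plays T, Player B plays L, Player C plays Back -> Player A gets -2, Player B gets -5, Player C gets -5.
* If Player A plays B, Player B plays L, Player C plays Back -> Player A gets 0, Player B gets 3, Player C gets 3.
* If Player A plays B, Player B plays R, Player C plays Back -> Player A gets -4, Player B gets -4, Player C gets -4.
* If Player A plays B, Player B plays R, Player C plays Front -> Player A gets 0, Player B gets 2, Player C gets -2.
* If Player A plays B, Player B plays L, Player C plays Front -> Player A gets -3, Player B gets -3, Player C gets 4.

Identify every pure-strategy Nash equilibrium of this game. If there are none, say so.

(T, L, Front), (T, R, Back), (B, R, Front)

For each player, find the best response to each opponent profile; mutual best responses are the pure NE.
Player A against (L, Front): payoffs 2, -3 → best response T.
Player A against (L, Back): payoffs -2, 0 → best response B.
Player A against (R, Front): payoffs -3, 0 → best response B.
Player A against (R, Back): payoffs 4, -4 → best response T.
Player B against (T, Front): payoffs 4, 2 → best response L.
Player B against (T, Back): payoffs -5, 2 → best response R.
Player B against (B, Front): payoffs -3, 2 → best response R.
Player B against (B, Back): payoffs 3, -4 → best response L.
Player C against (T, L): payoffs 3, -5 → best response Front.
Player C against (T, R): payoffs -4, 5 → best response Back.
Player C against (B, L): payoffs 4, 3 → best response Front.
Player C against (B, R): payoffs -2, -4 → best response Front.
Mutual best responses: (T, L, Front); (T, R, Back); (B, R, Front).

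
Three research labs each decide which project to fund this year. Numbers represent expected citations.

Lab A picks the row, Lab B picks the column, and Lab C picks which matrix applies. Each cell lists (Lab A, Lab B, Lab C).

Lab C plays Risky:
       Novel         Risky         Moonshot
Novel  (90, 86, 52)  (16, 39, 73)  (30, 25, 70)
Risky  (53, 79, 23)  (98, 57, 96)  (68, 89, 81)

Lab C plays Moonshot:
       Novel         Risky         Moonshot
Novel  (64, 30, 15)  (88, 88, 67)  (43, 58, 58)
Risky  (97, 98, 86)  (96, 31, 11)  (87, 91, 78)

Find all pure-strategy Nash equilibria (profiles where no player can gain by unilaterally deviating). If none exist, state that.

Check each profile: it is a Nash equilibrium iff no player can strictly gain by switching unilaterally.
(Novel, Novel, Risky): Lab A gets 90, best alternative 53; Lab B gets 86, best alternative 39; Lab C gets 52, best alternative 15. No profitable deviation — NE.
(Novel, Novel, Moonshot): Lab A can switch to Risky (64 → 97). Not NE.
(Novel, Risky, Risky): Lab A can switch to Risky (16 → 98). Not NE.
(Novel, Risky, Moonshot): Lab A can switch to Risky (88 → 96). Not NE.
(Novel, Moonshot, Risky): Lab A can switch to Risky (30 → 68). Not NE.
(Novel, Moonshot, Moonshot): Lab A can switch to Risky (43 → 87). Not NE.
(Risky, Novel, Risky): Lab A can switch to Novel (53 → 90). Not NE.
(Risky, Novel, Moonshot): Lab A gets 97, best alternative 64; Lab B gets 98, best alternative 91; Lab C gets 86, best alternative 23. No profitable deviation — NE.
(Risky, Moonshot, Risky): Lab A gets 68, best alternative 30; Lab B gets 89, best alternative 79; Lab C gets 81, best alternative 78. No profitable deviation — NE.
(The remaining 3 profiles each have a profitable deviation by the same check.)

Pure-strategy Nash equilibria: (Novel, Novel, Risky); (Risky, Novel, Moonshot); (Risky, Moonshot, Risky)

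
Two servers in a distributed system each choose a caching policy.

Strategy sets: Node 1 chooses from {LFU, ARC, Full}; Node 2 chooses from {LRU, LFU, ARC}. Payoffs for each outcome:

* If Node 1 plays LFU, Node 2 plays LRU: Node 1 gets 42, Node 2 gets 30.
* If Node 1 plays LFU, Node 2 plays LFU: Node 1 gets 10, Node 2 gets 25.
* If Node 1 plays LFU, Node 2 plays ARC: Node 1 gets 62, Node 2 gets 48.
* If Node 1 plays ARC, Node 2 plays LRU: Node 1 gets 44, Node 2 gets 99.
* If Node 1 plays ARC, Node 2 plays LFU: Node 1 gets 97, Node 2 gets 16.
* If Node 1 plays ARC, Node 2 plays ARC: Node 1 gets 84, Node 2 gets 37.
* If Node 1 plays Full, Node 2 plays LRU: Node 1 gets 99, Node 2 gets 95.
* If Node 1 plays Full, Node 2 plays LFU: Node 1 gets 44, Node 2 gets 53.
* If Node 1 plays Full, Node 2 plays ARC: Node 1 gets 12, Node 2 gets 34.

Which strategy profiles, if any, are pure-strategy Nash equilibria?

The unique pure-strategy Nash equilibrium is (Full, LRU).

(LFU, LRU): Node 1 can switch to ARC (42 → 44). Not NE.
(LFU, LFU): Node 1 can switch to ARC (10 → 97). Not NE.
(LFU, ARC): Node 1 can switch to ARC (62 → 84). Not NE.
(ARC, LRU): Node 1 can switch to Full (44 → 99). Not NE.
(ARC, LFU): Node 2 can switch to LRU (16 → 99). Not NE.
(ARC, ARC): Node 2 can switch to LRU (37 → 99). Not NE.
(Full, LRU): Node 1 gets 99, best alternative 44; Node 2 gets 95, best alternative 53. No profitable deviation — NE.
(Full, LFU): Node 1 can switch to ARC (44 → 97). Not NE.
(Full, ARC): Node 1 can switch to LFU (12 → 62). Not NE.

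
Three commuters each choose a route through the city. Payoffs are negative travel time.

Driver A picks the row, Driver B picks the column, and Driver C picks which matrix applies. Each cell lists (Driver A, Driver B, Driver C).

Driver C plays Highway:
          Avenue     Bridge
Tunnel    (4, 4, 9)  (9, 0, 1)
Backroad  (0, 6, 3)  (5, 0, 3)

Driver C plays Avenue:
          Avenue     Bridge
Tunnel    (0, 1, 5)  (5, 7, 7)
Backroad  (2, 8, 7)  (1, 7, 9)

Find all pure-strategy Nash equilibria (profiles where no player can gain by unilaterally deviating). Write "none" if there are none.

Driver A against (Avenue, Highway): payoffs 4, 0 → best response Tunnel.
Driver A against (Avenue, Avenue): payoffs 0, 2 → best response Backroad.
Driver A against (Bridge, Highway): payoffs 9, 5 → best response Tunnel.
Driver A against (Bridge, Avenue): payoffs 5, 1 → best response Tunnel.
Driver B against (Tunnel, Highway): payoffs 4, 0 → best response Avenue.
Driver B against (Tunnel, Avenue): payoffs 1, 7 → best response Bridge.
Driver B against (Backroad, Highway): payoffs 6, 0 → best response Avenue.
Driver B against (Backroad, Avenue): payoffs 8, 7 → best response Avenue.
Driver C against (Tunnel, Avenue): payoffs 9, 5 → best response Highway.
Driver C against (Tunnel, Bridge): payoffs 1, 7 → best response Avenue.
Driver C against (Backroad, Avenue): payoffs 3, 7 → best response Avenue.
Driver C against (Backroad, Bridge): payoffs 3, 9 → best response Avenue.
Mutual best responses: (Tunnel, Avenue, Highway); (Tunnel, Bridge, Avenue); (Backroad, Avenue, Avenue).

(Tunnel, Avenue, Highway) and (Tunnel, Bridge, Avenue) and (Backroad, Avenue, Avenue)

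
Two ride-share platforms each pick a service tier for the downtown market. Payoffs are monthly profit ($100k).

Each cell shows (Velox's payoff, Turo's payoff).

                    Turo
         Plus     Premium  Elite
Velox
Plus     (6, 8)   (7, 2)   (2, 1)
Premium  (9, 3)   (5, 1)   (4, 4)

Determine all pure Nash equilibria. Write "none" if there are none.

(Premium, Elite)

Velox against Plus: payoffs 6, 9 → best response Premium.
Velox against Premium: payoffs 7, 5 → best response Plus.
Velox against Elite: payoffs 2, 4 → best response Premium.
Turo against Plus: payoffs 8, 2, 1 → best response Plus.
Turo against Premium: payoffs 3, 1, 4 → best response Elite.
Mutual best responses: (Premium, Elite).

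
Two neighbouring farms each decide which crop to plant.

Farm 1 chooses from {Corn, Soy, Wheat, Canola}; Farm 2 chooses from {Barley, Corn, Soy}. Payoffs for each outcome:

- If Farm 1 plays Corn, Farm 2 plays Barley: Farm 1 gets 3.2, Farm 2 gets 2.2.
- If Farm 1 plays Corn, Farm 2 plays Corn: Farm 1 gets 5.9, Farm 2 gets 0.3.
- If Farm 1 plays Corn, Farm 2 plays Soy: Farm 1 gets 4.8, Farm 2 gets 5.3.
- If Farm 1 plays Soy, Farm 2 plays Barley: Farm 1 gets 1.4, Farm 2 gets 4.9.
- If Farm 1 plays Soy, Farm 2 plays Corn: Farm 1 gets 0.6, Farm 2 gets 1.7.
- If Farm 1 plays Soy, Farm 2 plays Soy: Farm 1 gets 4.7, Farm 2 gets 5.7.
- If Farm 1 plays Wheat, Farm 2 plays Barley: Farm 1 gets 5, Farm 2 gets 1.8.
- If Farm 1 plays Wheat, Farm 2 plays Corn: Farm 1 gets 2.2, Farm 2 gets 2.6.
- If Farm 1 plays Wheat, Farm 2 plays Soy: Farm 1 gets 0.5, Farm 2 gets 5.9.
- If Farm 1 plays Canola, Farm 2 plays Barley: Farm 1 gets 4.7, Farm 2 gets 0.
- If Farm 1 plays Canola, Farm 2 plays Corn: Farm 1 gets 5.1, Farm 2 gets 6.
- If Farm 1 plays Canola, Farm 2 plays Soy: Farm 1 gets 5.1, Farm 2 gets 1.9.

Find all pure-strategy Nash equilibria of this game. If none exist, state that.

Farm 1 against Barley: payoffs 3.2, 1.4, 5, 4.7 → best response Wheat.
Farm 1 against Corn: payoffs 5.9, 0.6, 2.2, 5.1 → best response Corn.
Farm 1 against Soy: payoffs 4.8, 4.7, 0.5, 5.1 → best response Canola.
Farm 2 against Corn: payoffs 2.2, 0.3, 5.3 → best response Soy.
Farm 2 against Soy: payoffs 4.9, 1.7, 5.7 → best response Soy.
Farm 2 against Wheat: payoffs 1.8, 2.6, 5.9 → best response Soy.
Farm 2 against Canola: payoffs 0, 6, 1.9 → best response Corn.
No profile is a mutual best response for all players.

none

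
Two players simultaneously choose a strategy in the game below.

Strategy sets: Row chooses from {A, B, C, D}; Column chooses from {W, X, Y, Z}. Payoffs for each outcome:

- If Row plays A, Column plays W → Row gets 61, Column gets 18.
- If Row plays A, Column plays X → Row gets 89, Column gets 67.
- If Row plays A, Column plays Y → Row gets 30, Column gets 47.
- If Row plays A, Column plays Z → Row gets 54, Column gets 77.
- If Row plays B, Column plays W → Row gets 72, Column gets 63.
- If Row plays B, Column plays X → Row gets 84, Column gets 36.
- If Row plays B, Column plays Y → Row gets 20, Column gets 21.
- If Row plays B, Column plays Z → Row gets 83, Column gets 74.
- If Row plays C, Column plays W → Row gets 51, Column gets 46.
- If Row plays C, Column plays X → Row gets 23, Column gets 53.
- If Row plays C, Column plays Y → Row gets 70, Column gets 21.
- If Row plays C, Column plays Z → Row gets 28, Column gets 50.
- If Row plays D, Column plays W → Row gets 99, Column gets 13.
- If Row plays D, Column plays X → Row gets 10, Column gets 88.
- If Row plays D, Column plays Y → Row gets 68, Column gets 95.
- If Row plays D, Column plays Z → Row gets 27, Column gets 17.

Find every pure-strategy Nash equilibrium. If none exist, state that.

(A, W): Row can switch to B (61 → 72). Not NE.
(A, X): Column can switch to Z (67 → 77). Not NE.
(A, Y): Row can switch to C (30 → 70). Not NE.
(A, Z): Row can switch to B (54 → 83). Not NE.
(B, W): Row can switch to D (72 → 99). Not NE.
(B, X): Row can switch to A (84 → 89). Not NE.
(B, Y): Row can switch to A (20 → 30). Not NE.
(B, Z): Row gets 83, best alternative 54; Column gets 74, best alternative 63. No profitable deviation — NE.
(C, W): Row can switch to A (51 → 61). Not NE.
(C, X): Row can switch to A (23 → 89). Not NE.
(C, Y): Column can switch to W (21 → 46). Not NE.
(C, Z): Row can switch to A (28 → 54). Not NE.
(D, W): Column can switch to X (13 → 88). Not NE.
(The remaining 3 profiles each have a profitable deviation by the same check.)

The unique pure-strategy Nash equilibrium is (B, Z).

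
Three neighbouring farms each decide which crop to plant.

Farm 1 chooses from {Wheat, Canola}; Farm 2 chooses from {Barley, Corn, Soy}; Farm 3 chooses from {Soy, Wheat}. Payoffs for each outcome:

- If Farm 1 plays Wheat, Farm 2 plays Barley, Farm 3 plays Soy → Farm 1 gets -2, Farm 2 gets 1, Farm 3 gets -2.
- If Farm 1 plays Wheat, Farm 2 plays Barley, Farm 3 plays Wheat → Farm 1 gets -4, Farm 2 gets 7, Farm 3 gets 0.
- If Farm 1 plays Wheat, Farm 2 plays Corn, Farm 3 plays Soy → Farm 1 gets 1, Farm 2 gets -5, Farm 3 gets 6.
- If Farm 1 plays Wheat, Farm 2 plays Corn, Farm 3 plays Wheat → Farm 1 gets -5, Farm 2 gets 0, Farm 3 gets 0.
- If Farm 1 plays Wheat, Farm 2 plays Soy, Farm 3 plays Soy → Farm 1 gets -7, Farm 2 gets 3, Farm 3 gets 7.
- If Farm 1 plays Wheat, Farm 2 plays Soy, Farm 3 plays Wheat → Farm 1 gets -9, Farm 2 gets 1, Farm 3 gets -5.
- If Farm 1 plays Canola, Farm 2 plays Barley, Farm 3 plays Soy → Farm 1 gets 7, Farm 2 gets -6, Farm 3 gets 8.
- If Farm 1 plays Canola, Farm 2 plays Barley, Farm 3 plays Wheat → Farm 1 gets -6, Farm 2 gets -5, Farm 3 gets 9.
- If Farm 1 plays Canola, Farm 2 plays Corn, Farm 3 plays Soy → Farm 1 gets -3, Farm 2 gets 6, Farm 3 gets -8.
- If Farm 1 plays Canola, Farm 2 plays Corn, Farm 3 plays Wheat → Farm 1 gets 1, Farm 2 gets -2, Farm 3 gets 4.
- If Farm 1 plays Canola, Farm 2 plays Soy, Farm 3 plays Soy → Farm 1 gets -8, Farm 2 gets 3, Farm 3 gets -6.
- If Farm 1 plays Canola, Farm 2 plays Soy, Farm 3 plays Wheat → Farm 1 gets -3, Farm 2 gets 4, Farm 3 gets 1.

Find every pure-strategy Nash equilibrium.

The pure Nash equilibria are (Wheat, Barley, Wheat); (Wheat, Soy, Soy); (Canola, Soy, Wheat).

For each strategy profile, look for a profitable unilateral deviation.
(Wheat, Barley, Soy): Farm 1 can switch to Canola (-2 → 7). Not NE.
(Wheat, Barley, Wheat): Farm 1 gets -4, best alternative -6; Farm 2 gets 7, best alternative 1; Farm 3 gets 0, best alternative -2. No profitable deviation — NE.
(Wheat, Corn, Soy): Farm 2 can switch to Barley (-5 → 1). Not NE.
(Wheat, Corn, Wheat): Farm 1 can switch to Canola (-5 → 1). Not NE.
(Wheat, Soy, Soy): Farm 1 gets -7, best alternative -8; Farm 2 gets 3, best alternative 1; Farm 3 gets 7, best alternative -5. No profitable deviation — NE.
(Wheat, Soy, Wheat): Farm 1 can switch to Canola (-9 → -3). Not NE.
(Canola, Barley, Soy): Farm 2 can switch to Corn (-6 → 6). Not NE.
(Canola, Barley, Wheat): Farm 1 can switch to Wheat (-6 → -4). Not NE.
(Canola, Corn, Soy): Farm 1 can switch to Wheat (-3 → 1). Not NE.
(Canola, Corn, Wheat): Farm 2 can switch to Soy (-2 → 4). Not NE.
(Canola, Soy, Soy): Farm 1 can switch to Wheat (-8 → -7). Not NE.
(Canola, Soy, Wheat): Farm 1 gets -3, best alternative -9; Farm 2 gets 4, best alternative -2; Farm 3 gets 1, best alternative -6. No profitable deviation — NE.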